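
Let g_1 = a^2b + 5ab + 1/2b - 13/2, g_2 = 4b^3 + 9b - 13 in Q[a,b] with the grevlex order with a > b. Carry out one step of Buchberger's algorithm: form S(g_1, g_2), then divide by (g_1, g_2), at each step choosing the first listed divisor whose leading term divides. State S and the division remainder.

lcm(LM(g_1), LM(g_2)) = a^2b^3.
S = (lcm/LT(g_1))·g_1 − (lcm/LT(g_2))·g_2 = 5ab^3 - 9/4a^2b + 1/2b^3 + 13/4a^2 - 13/2b^2.
Reduce S modulo (g_1, g_2) in that order:
  leading term ab^3: subtract (5/4a)·g_2 from 5ab^3 - 9/4a^2b + 1/2b^3 + 13/4a^2 - 13/2b^2 → -9/4a^2b + 1/2b^3 + 13/4a^2 - 45/4ab - 13/2b^2 + 65/4a
  leading term a^2b: subtract (-9/4)·g_1 from -9/4a^2b + 1/2b^3 + 13/4a^2 - 45/4ab - 13/2b^2 + 65/4a → 1/2b^3 + 13/4a^2 - 13/2b^2 + 65/4a + 9/8b - 117/8
  leading term b^3: subtract (1/8)·g_2 from 1/2b^3 + 13/4a^2 - 13/2b^2 + 65/4a + 9/8b - 117/8 → 13/4a^2 - 13/2b^2 + 65/4a - 13
  leading term a^2: no divisor's leading term divides it; move 13/4a^2 to the remainder.
  leading term b^2: no divisor's leading term divides it; move -13/2b^2 to the remainder.
  leading term a: no divisor's leading term divides it; move 65/4a to the remainder.
  leading term 1: no divisor's leading term divides it; move -13 to the remainder.
The remainder 13/4a^2 - 13/2b^2 + 65/4a - 13 is nonzero, so it would be added as the next basis element.
This is the inner loop of Buchberger's algorithm — each nonzero remainder becomes a new basis element.

S(g_1, g_2) = 5ab^3 - 9/4a^2b + 1/2b^3 + 13/4a^2 - 13/2b^2; remainder on division = 13/4a^2 - 13/2b^2 + 65/4a - 13.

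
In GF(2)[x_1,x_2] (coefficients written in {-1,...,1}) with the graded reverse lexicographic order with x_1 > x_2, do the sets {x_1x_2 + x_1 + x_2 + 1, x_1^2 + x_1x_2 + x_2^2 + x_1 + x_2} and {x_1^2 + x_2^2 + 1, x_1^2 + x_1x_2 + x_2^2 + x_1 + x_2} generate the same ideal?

For a fixed monomial order, each ideal has a unique reduced Gröbner basis; comparing bases decides equality.
Buchberger on the first generating set:
f_1 = x_1x_2 + x_1 + x_2 + 1, LT = x_1x_2.
f_2 = x_1^2 + x_1x_2 + x_2^2 + x_1 + x_2, LT = x_1^2.

S(f_1,f_2): lcm = x_1^2x_2. S = x_1x_2^2 + x_2^3 + x_1^2 + x_2^2 + x_1.
  leading term x_1x_2^2: subtract (x_2)·f_1 from x_1x_2^2 + x_2^3 + x_1^2 + x_2^2 + x_1 → x_2^3 + x_1^2 + x_1x_2 + x_1 + x_2
  leading term x_2^3: no divisor's leading term divides it; move x_2^3 to the remainder.
  leading term x_1^2: subtract (1)·f_2 from x_1^2 + x_1x_2 + x_1 + x_2 → x_2^2
  leading term x_2^2: no divisor's leading term divides it; move x_2^2 to the remainder.
  remainder x_2^3 + x_2^2 ≠ 0; add g_3 = x_2^3 + x_2^2 to the basis.

S(f_1,g_3): lcm = x_1x_2^3. S = x_2^3 + x_2^2.
  leading term x_2^3: subtract (1)·g_3 from x_2^3 + x_2^2 → 0
  remainder 0.

S(f_2,g_3): leading monomials are coprime, so the S-polynomial reduces to 0 (Buchberger's first criterion).
Every S-polynomial of the final basis reduces to 0, so we have a Gröbner basis.
Inter-reduce: drop elements whose leading term is divisible by another's, tail-reduce, and make monic.
Reduced Gröbner basis: {x_2^3 + x_2^2, x_1^2 + x_2^2 + 1, x_1x_2 + x_1 + x_2 + 1}.

Buchberger on the second generating set:
h_1 = x_1^2 + x_2^2 + 1, LT = x_1^2.
h_2 = x_1^2 + x_1x_2 + x_2^2 + x_1 + x_2, LT = x_1^2.

S(h_1,h_2): lcm = x_1^2. S = x_1x_2 + x_1 + x_2 + 1.
  leading term x_1x_2: no divisor's leading term divides it; move x_1x_2 to the remainder.
  leading term x_1: no divisor's leading term divides it; move x_1 to the remainder.
  leading term x_2: no divisor's leading term divides it; move x_2 to the remainder.
  leading term 1: no divisor's leading term divides it; move 1 to the remainder.
  remainder x_1x_2 + x_1 + x_2 + 1 ≠ 0; add k_3 = x_1x_2 + x_1 + x_2 + 1 to the basis.

S(h_1,k_3): lcm = x_1^2x_2. S = x_2^3 + x_1^2 + x_1x_2 + x_1 + x_2.
  leading term x_2^3: no divisor's leading term divides it; move x_2^3 to the remainder.
  leading term x_1^2: subtract (1)·h_1 from x_1^2 + x_1x_2 + x_1 + x_2 → x_1x_2 + x_2^2 + x_1 + x_2 + 1
  leading term x_1x_2: subtract (1)·k_3 from x_1x_2 + x_2^2 + x_1 + x_2 + 1 → x_2^2
  leading term x_2^2: no divisor's leading term divides it; move x_2^2 to the remainder.
  remainder x_2^3 + x_2^2 ≠ 0; add k_4 = x_2^3 + x_2^2 to the basis.

S(h_2,k_3): lcm = x_1^2x_2. S = x_1x_2^2 + x_2^3 + x_1^2 + x_2^2 + x_1.
  leading term x_1x_2^2: subtract (x_2)·k_3 from x_1x_2^2 + x_2^3 + x_1^2 + x_2^2 + x_1 → x_2^3 + x_1^2 + x_1x_2 + x_1 + x_2
  leading term x_2^3: subtract (1)·k_4 from x_2^3 + x_1^2 + x_1x_2 + x_1 + x_2 → x_1^2 + x_1x_2 + x_2^2 + x_1 + x_2
  leading term x_1^2: subtract (1)·h_1 from x_1^2 + x_1x_2 + x_2^2 + x_1 + x_2 → x_1x_2 + x_1 + x_2 + 1
  leading term x_1x_2: subtract (1)·k_3 from x_1x_2 + x_1 + x_2 + 1 → 0
  remainder 0.

S(h_1,k_4): leading monomials are coprime, so the S-polynomial reduces to 0 (Buchberger's first criterion).
S(h_2,k_4): leading monomials are coprime, so the S-polynomial reduces to 0 (Buchberger's first criterion).
S(k_3,k_4): lcm = x_1x_2^3. S = x_2^3 + x_2^2.
  leading term x_2^3: subtract (1)·k_4 from x_2^3 + x_2^2 → 0
  remainder 0.

Every S-polynomial of the final basis reduces to 0, so we have a Gröbner basis.
Inter-reduce: drop elements whose leading term is divisible by another's, tail-reduce, and make monic.
Reduced Gröbner basis: {x_2^3 + x_2^2, x_1^2 + x_2^2 + 1, x_1x_2 + x_1 + x_2 + 1}.

These coincide, so the ideals are equal.
The choice of monomial ordering does not affect the verdict — as long as both bases are computed under the same ordering, their equality decides ideal equality.

Yes, the ideals are equal.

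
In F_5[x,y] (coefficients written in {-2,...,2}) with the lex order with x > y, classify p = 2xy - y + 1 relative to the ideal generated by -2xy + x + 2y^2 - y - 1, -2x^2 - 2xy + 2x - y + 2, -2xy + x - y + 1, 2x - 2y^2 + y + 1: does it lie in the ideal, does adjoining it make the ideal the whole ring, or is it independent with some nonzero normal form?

First compute the reduced Gröbner basis of I by Buchberger's algorithm.
f_1 = -2xy + x + 2y^2 - y - 1, LT = xy.
f_2 = -2x^2 - 2xy + 2x - y + 2, LT = x^2.
f_3 = -2xy + x - y + 1, LT = xy.
f_4 = 2x - 2y^2 + y + 1, LT = x.

S(f_1,f_2): lcm = x^2y. S = 2x^2 - 2xy^2 - xy - 2x + 2y^2 + y.
  leading term x^2: subtract (-1)·f_2 from 2x^2 - 2xy^2 - xy - 2x + 2y^2 + y → -2xy^2 + 2xy + 2y^2 + 2
  leading term xy^2: subtract (y)·f_1 from -2xy^2 + 2xy + 2y^2 + 2 → xy - 2y^3 - 2y^2 + y + 2
  leading term xy: subtract (2)·f_1 from xy - 2y^3 - 2y^2 + y + 2 → -2x - 2y^3 - y^2 - 2y - 1
  leading term x: subtract (-1)·f_4 from -2x - 2y^3 - y^2 - 2y - 1 → -2y^3 + 2y^2 - y
  leading term y^3: no divisor's leading term divides it; move -2y^3 to the remainder.
  leading term y^2: no divisor's leading term divides it; move 2y^2 to the remainder.
  leading term y: no divisor's leading term divides it; move -y to the remainder.
  remainder -2y^3 + 2y^2 - y ≠ 0; add h_5 = -2y^3 + 2y^2 - y to the basis.

S(f_1,f_3): lcm = xy. S = -y^2 + 1.
  leading term y^2: no divisor's leading term divides it; move -y^2 to the remainder.
  leading term 1: no divisor's leading term divides it; move 1 to the remainder.
  remainder -y^2 + 1 ≠ 0; add h_6 = -y^2 + 1 to the basis.

S(f_1,f_4): lcm = xy. S = 2x + y^3 + y^2 - 2.
  leading term x: subtract (1)·f_4 from 2x + y^3 + y^2 - 2 → y^3 - 2y^2 - y + 2
  leading term y^3: subtract (2)·h_5 from y^3 - 2y^2 - y + 2 → -y^2 + y + 2
  leading term y^2: subtract (1)·h_6 from -y^2 + y + 2 → y + 1
  leading term y: no divisor's leading term divides it; move y to the remainder.
  leading term 1: no divisor's leading term divides it; move 1 to the remainder.
  remainder y + 1 ≠ 0; add h_7 = y + 1 to the basis.

The other S-polynomials (S(f_2,f_3), S(f_2,f_4), S(f_3,f_4), S(f_1,h_5), S(f_2,h_5), S(f_3,h_5), S(f_4,h_5), S(f_1,h_6), S(f_2,h_6), S(f_3,h_6), S(f_4,h_6), S(h_5,h_6), S(f_1,h_7), S(f_2,h_7), S(f_3,h_7), S(f_4,h_7), S(h_5,h_7), S(h_6,h_7)) all reduce to 0 modulo the current basis, so we have a Gröbner basis.
Inter-reduce: drop elements whose leading term is divisible by another's, tail-reduce, and make monic.
Reduced Gröbner basis: {x - 1, y + 1}.
Label its elements g_1 = x - 1, g_2 = y + 1.

Reduce p = 2xy - y + 1 modulo G:
  leading term xy: subtract (2y)·g_1 from 2xy - y + 1 → y + 1
  leading term y: subtract (1)·g_2 from y + 1 → 0
  normal form = 0.
Since the normal form is 0, p ∈ I.

2xy - y + 1 lies in I (it reduces to 0).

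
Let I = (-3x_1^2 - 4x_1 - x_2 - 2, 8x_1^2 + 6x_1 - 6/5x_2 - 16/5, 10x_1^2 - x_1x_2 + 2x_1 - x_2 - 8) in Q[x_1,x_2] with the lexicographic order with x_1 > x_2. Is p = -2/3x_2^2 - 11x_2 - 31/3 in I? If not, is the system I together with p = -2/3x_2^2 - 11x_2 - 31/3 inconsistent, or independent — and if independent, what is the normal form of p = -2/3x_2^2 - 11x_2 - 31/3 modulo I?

First compute the reduced Gröbner basis of I by Buchberger's algorithm.
f_1 = -3x_1^2 - 4x_1 - x_2 - 2, LT = x_1^2.
f_2 = 8x_1^2 + 6x_1 - 6/5x_2 - 16/5, LT = x_1^2.
f_3 = 10x_1^2 - x_1x_2 + 2x_1 - x_2 - 8, LT = x_1^2.

S(f_1,f_2): lcm = x_1^2. S = 7/12x_1 + 29/60x_2 + 16/15.
  leading term x_1: no divisor's leading term divides it; move 7/12x_1 to the remainder.
  leading term x_2: no divisor's leading term divides it; move 29/60x_2 to the remainder.
  leading term 1: no divisor's leading term divides it; move 16/15 to the remainder.
  remainder 7/12x_1 + 29/60x_2 + 16/15 ≠ 0; add h_4 = 7/12x_1 + 29/60x_2 + 16/15 to the basis.

S(f_1,f_3): lcm = x_1^2. S = 1/10x_1x_2 + 17/15x_1 + 13/30x_2 + 22/15.
  leading term x_1x_2: subtract (6/35x_2)·h_4 from 1/10x_1x_2 + 17/15x_1 + 13/30x_2 + 22/15 → 17/15x_1 - 29/350x_2^2 + 263/1050x_2 + 22/15
  leading term x_1: subtract (68/35)·h_4 from 17/15x_1 - 29/350x_2^2 + 263/1050x_2 + 22/15 → -29/350x_2^2 - 241/350x_2 - 106/175
  leading term x_2^2: no divisor's leading term divides it; move -29/350x_2^2 to the remainder.
  leading term x_2: no divisor's leading term divides it; move -241/350x_2 to the remainder.
  leading term 1: no divisor's leading term divides it; move -106/175 to the remainder.
  remainder -29/350x_2^2 - 241/350x_2 - 106/175 ≠ 0; add h_5 = -29/350x_2^2 - 241/350x_2 - 106/175 to the basis.

S(f_1,h_4): lcm = x_1^2. S = -29/35x_1x_2 - 52/105x_1 + 1/3x_2 + 2/3.
  leading term x_1x_2: subtract (-348/245x_2)·h_4 from -29/35x_1x_2 - 52/105x_1 + 1/3x_2 + 2/3 → -52/105x_1 + 841/1225x_2^2 + 6793/3675x_2 + 2/3
  leading term x_1: subtract (-208/245)·h_4 from -52/105x_1 + 841/1225x_2^2 + 6793/3675x_2 + 2/3 → 841/1225x_2^2 + 2767/1225x_2 + 1926/1225
  leading term x_2^2: subtract (-58/7)·h_5 from 841/1225x_2^2 + 2767/1225x_2 + 1926/1225 → -4222/1225x_2 - 4222/1225
  leading term x_2: no divisor's leading term divides it; move -4222/1225x_2 to the remainder.
  leading term 1: no divisor's leading term divides it; move -4222/1225 to the remainder.
  remainder -4222/1225x_2 - 4222/1225 ≠ 0; add h_6 = -4222/1225x_2 - 4222/1225 to the basis.

The other S-polynomials (S(f_2,f_3), S(f_2,h_4), S(f_3,h_4), S(f_1,h_5), S(f_2,h_5), S(f_3,h_5), S(h_4,h_5), S(f_1,h_6), S(f_2,h_6), S(f_3,h_6), S(h_4,h_6), S(h_5,h_6)) all reduce to 0 modulo the current basis, so we have a Gröbner basis.
Inter-reduce: drop elements whose leading term is divisible by another's, tail-reduce, and make monic.
Reduced Gröbner basis: {x_1 + 1, x_2 + 1}.
Label its elements g_1 = x_1 + 1, g_2 = x_2 + 1.

Reduce p = -2/3x_2^2 - 11x_2 - 31/3 modulo G:
  leading term x_2^2: subtract (-2/3x_2)·g_2 from -2/3x_2^2 - 11x_2 - 31/3 → -31/3x_2 - 31/3
  leading term x_2: subtract (-31/3)·g_2 from -31/3x_2 - 31/3 → 0
  normal form = 0.
Since the normal form is 0, p ∈ I.

The remainder on division by a Gröbner basis is unique — it is the normal form.

-2/3x_2^2 - 11x_2 - 31/3 lies in I (it reduces to 0).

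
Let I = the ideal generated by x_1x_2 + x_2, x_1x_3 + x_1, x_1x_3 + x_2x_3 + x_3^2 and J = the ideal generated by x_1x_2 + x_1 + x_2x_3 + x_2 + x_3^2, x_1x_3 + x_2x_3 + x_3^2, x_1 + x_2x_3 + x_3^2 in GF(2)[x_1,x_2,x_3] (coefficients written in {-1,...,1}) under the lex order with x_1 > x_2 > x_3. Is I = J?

Yes, the ideals are equal.

Since reduced Gröbner bases are canonical representatives of ideals under a given ordering, it suffices to compute and compare them.
Buchberger on the first generating set:
f_1 = x_1x_2 + x_2, LT = x_1x_2.
f_2 = x_1x_3 + x_1, LT = x_1x_3.
f_3 = x_1x_3 + x_2x_3 + x_3^2, LT = x_1x_3.

S(f_1,f_2): lcm = x_1x_2x_3. S = x_1x_2 + x_2x_3.
  reduce S modulo (f_1, f_2, f_3):
  remainder x_2x_3 + x_2 ≠ 0; add g_4 = x_2x_3 + x_2 to the basis.

S(f_1,f_3): lcm = x_1x_2x_3. S = x_2^2x_3 + x_2x_3^2 + x_2x_3.
  reduce S modulo (f_1, f_2, f_3, g_4):
  remainder x_2^2 ≠ 0; add g_5 = x_2^2 to the basis.

S(f_2,f_3): lcm = x_1x_3. S = x_1 + x_2x_3 + x_3^2.
  reduce S modulo (f_1, f_2, f_3, g_4, g_5):
  remainder x_1 + x_2 + x_3^2 ≠ 0; add g_6 = x_1 + x_2 + x_3^2 to the basis.

S(f_2,g_6): lcm = x_1x_3. S = x_1 + x_2x_3 + x_3^3.
  reduce S modulo (f_1, f_2, f_3, g_4, g_5, g_6):
  remainder x_3^3 + x_3^2 ≠ 0; add g_7 = x_3^3 + x_3^2 to the basis.

The other S-polynomials (S(f_1,g_4), S(f_2,g_4), S(f_3,g_4), S(f_1,g_5), S(f_2,g_5), S(f_3,g_5), S(g_4,g_5), S(f_1,g_6), S(f_3,g_6), S(g_4,g_6), S(g_5,g_6), S(f_1,g_7), S(f_2,g_7), S(f_3,g_7), S(g_4,g_7), S(g_5,g_7), S(g_6,g_7)) all reduce to 0 modulo the current basis, so we have a Gröbner basis.
Inter-reduce: drop elements whose leading term is divisible by another's, tail-reduce, and make monic.
Reduced Gröbner basis: {x_1 + x_2 + x_3^2, x_2^2, x_2x_3 + x_2, x_3^3 + x_3^2}.

Buchberger on the second generating set:
h_1 = x_1x_2 + x_1 + x_2x_3 + x_2 + x_3^2, LT = x_1x_2.
h_2 = x_1x_3 + x_2x_3 + x_3^2, LT = x_1x_3.
h_3 = x_1 + x_2x_3 + x_3^2, LT = x_1.

S(h_1,h_2): lcm = x_1x_2x_3. S = x_1x_3 + x_2^2x_3 + x_2x_3 + x_3^3.
  reduce S modulo (h_1, h_2, h_3):
  remainder x_2^2x_3 + x_3^3 + x_3^2 ≠ 0; add k_4 = x_2^2x_3 + x_3^3 + x_3^2 to the basis.

S(h_1,h_3): lcm = x_1x_2. S = x_1 + x_2^2x_3 + x_2x_3^2 + x_2x_3 + x_2 + x_3^2.
  reduce S modulo (h_1, h_2, h_3, k_4):
  remainder x_2x_3^2 + x_2 + x_3^3 + x_3^2 ≠ 0; add k_5 = x_2x_3^2 + x_2 + x_3^3 + x_3^2 to the basis.

S(h_2,h_3): lcm = x_1x_3. S = x_2x_3^2 + x_2x_3 + x_3^3 + x_3^2.
  reduce S modulo (h_1, h_2, h_3, k_4, k_5):
  remainder x_2x_3 + x_2 ≠ 0; add k_6 = x_2x_3 + x_2 to the basis.

S(h_1,k_5): lcm = x_1x_2x_3^2. S = x_1x_2 + x_1x_3^3 + x_2x_3^3 + x_2x_3^2 + x_3^4.
  reduce S modulo (h_1, h_2, h_3, k_4, k_5, k_6):
  remainder x_3^3 + x_3^2 ≠ 0; add k_7 = x_3^3 + x_3^2 to the basis.

S(k_4,k_5): lcm = x_2^2x_3^2. S = x_2^2 + x_2x_3^3 + x_2x_3^2 + x_3^4 + x_3^3.
  reduce S modulo (h_1, h_2, h_3, k_4, k_5, k_6, k_7):
  remainder x_2^2 ≠ 0; add k_8 = x_2^2 to the basis.

The other S-polynomials (S(h_1,k_4), S(h_2,k_4), S(h_3,k_4), S(h_2,k_5), S(h_3,k_5), S(h_1,k_6), S(h_2,k_6), S(h_3,k_6), S(k_4,k_6), S(k_5,k_6), S(h_1,k_7), S(h_2,k_7), S(h_3,k_7), S(k_4,k_7), S(k_5,k_7), S(k_6,k_7), S(h_1,k_8), S(h_2,k_8), S(h_3,k_8), S(k_4,k_8), S(k_5,k_8), S(k_6,k_8), S(k_7,k_8)) all reduce to 0 modulo the current basis, so we have a Gröbner basis.
Inter-reduce: drop elements whose leading term is divisible by another's, tail-reduce, and make monic.
Reduced Gröbner basis: {x_1 + x_2 + x_3^2, x_2^2, x_2x_3 + x_2, x_3^3 + x_3^2}.

These coincide, so the ideals are equal.
The same test decides containment: I ⊆ J iff every generator of I reduces to 0 modulo a Gröbner basis of J.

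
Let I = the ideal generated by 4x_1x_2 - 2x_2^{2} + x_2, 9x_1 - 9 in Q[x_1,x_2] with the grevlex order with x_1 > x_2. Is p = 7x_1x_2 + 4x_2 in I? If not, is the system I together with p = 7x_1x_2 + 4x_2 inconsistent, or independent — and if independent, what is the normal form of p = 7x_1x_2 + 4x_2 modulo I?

7x_1x_2 + 4x_2 is independent of I; its normal form modulo I is 11x_2.

First compute the reduced Gröbner basis of I by Buchberger's algorithm.
f_1 = 4x_1x_2 - 2x_2^{2} + x_2, LT = x_1x_2.
f_2 = 9x_1 - 9, LT = x_1.

S(f_1,f_2): lcm = x_1x_2. S = -\tfrac{1}{2}x_2^{2} + \tfrac{5}{4}x_2.
  leading term x_2^{2}: no divisor's leading term divides it; move -\tfrac{1}{2}x_2^{2} to the remainder.
  leading term x_2: no divisor's leading term divides it; move \tfrac{5}{4}x_2 to the remainder.
  remainder -\tfrac{1}{2}x_2^{2} + \tfrac{5}{4}x_2 ≠ 0; add h_3 = -\tfrac{1}{2}x_2^{2} + \tfrac{5}{4}x_2 to the basis.

The other S-polynomials (S(f_1,h_3), S(f_2,h_3)) all reduce to 0 modulo the current basis, so we have a Gröbner basis.
Inter-reduce: drop elements whose leading term is divisible by another's, tail-reduce, and make monic.
Reduced Gröbner basis: {x_2^{2} - \tfrac{5}{2}x_2, x_1 - 1}.
Label its elements g_1 = x_2^{2} - \tfrac{5}{2}x_2, g_2 = x_1 - 1.

Reduce p = 7x_1x_2 + 4x_2 modulo G:
  leading term x_1x_2: subtract (7x_2)·g_2 from 7x_1x_2 + 4x_2 → 11x_2
  leading term x_2: no divisor's leading term divides it; move 11x_2 to the remainder.
  normal form = 11x_2.
The normal form is nonzero, so p ∉ I. Since p minus its normal form lies in I, I + (p) = I + (r) where r = 11x_2; decide whether this ideal is the whole ring.
Run Buchberger on G together with r (pairs among the g_i already reduce to 0 since G is a Gröbner basis):
g_1 = x_2^{2} - \tfrac{5}{2}x_2, LT = x_2^{2}.
g_2 = x_1 - 1, LT = x_1.
r = 11x_2, LT = x_2.

The S-polynomials (S(g_1,g_2), S(g_1,r), S(g_2,r)) all reduce to 0 modulo the current basis, so we have a Gröbner basis.
Inter-reduce: drop elements whose leading term is divisible by another's, tail-reduce, and make monic.
Reduced Gröbner basis: {x_1 - 1, x_2}.
The reduced Gröbner basis of I + (p) is {x_1 - 1, x_2} ≠ {1}, a proper ideal, so the enlarged system stays consistent: p is independent of I, with normal form 11x_2.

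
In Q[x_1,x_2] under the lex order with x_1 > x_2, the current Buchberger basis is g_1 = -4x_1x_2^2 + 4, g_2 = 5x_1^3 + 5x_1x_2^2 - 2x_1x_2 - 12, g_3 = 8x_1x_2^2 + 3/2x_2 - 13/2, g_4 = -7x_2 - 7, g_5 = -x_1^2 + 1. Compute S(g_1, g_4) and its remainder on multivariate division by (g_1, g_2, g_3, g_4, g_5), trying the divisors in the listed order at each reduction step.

S(g_1, g_4) = -x_1x_2 - 1; remainder on division = x_1 - 1.

lcm(LM(g_1), LM(g_4)) = x_1x_2^2.
S = (lcm/LT(g_1))·g_1 − (lcm/LT(g_4))·g_4 = -x_1x_2 - 1.
Reduce S modulo (g_1, g_2, g_3, g_4, g_5) in that order:
  leading term x_1x_2: subtract (1/7x_1)·g_4 from -x_1x_2 - 1 → x_1 - 1
  leading term x_1: no divisor's leading term divides it; move x_1 to the remainder.
  leading term 1: no divisor's leading term divides it; move -1 to the remainder.
The remainder x_1 - 1 is nonzero, so it would be added as the next basis element.
This is the inner loop of Buchberger's algorithm — each nonzero remainder becomes a new basis element.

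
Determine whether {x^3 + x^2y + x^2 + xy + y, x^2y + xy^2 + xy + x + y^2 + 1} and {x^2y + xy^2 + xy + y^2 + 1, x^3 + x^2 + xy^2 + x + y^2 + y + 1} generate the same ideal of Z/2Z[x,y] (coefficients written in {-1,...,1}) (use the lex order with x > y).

Two ideals are equal iff their reduced Gröbner bases coincide (the reduced basis is unique for a fixed ordering).
Buchberger on the first generating set:
f_1 = x^3 + x^2y + x^2 + xy + y, LT = x^3.
f_2 = x^2y + xy^2 + xy + x + y^2 + 1, LT = x^2y.

S(f_1,f_2): lcm = x^3y. S = x^2 + x + y^2.
  leading term x^2: no divisor's leading term divides it; move x^2 to the remainder.
  leading term x: no divisor's leading term divides it; move x to the remainder.
  leading term y^2: no divisor's leading term divides it; move y^2 to the remainder.
  remainder x^2 + x + y^2 ≠ 0; add g_3 = x^2 + x + y^2 to the basis.

S(f_1,g_3): lcm = x^3. S = x^2y + xy^2 + xy + y.
  leading term x^2y: subtract (1)·f_2 from x^2y + xy^2 + xy + y → x + y^2 + y + 1
  leading term x: no divisor's leading term divides it; move x to the remainder.
  leading term y^2: no divisor's leading term divides it; move y^2 to the remainder.
  leading term y: no divisor's leading term divides it; move y to the remainder.
  leading term 1: no divisor's leading term divides it; move 1 to the remainder.
  remainder x + y^2 + y + 1 ≠ 0; add g_4 = x + y^2 + y + 1 to the basis.

S(f_2,g_3): lcm = x^2y. S = xy^2 + x + y^3 + y^2 + 1.
  leading term xy^2: subtract (y^2)·g_4 from xy^2 + x + y^3 + y^2 + 1 → x + y^4 + 1
  leading term x: subtract (1)·g_4 from x + y^4 + 1 → y^4 + y^2 + y
  leading term y^4: no divisor's leading term divides it; move y^4 to the remainder.
  leading term y^2: no divisor's leading term divides it; move y^2 to the remainder.
  leading term y: no divisor's leading term divides it; move y to the remainder.
  remainder y^4 + y^2 + y ≠ 0; add g_5 = y^4 + y^2 + y to the basis.

The other S-polynomials (S(f_1,g_4), S(f_2,g_4), S(g_3,g_4), S(f_1,g_5), S(f_2,g_5), S(g_3,g_5), S(g_4,g_5)) all reduce to 0 modulo the current basis, so we have a Gröbner basis.
Inter-reduce: drop elements whose leading term is divisible by another's, tail-reduce, and make monic.
Reduced Gröbner basis: {x + y^2 + y + 1, y^4 + y^2 + y}.

Buchberger on the second generating set:
h_1 = x^2y + xy^2 + xy + y^2 + 1, LT = x^2y.
h_2 = x^3 + x^2 + xy^2 + x + y^2 + y + 1, LT = x^3.

S(h_1,h_2): lcm = x^3y. S = x^2y^2 + xy^3 + xy^2 + xy + x + y^3 + y^2 + y.
  leading term x^2y^2: subtract (y)·h_1 from x^2y^2 + xy^3 + xy^2 + xy + x + y^3 + y^2 + y → xy + x + y^2
  leading term xy: no divisor's leading term divides it; move xy to the remainder.
  leading term x: no divisor's leading term divides it; move x to the remainder.
  leading term y^2: no divisor's leading term divides it; move y^2 to the remainder.
  remainder xy + x + y^2 ≠ 0; add k_3 = xy + x + y^2 to the basis.

S(h_1,k_3): lcm = x^2y. S = x^2 + xy + y^2 + 1.
  leading term x^2: no divisor's leading term divides it; move x^2 to the remainder.
  leading term xy: subtract (1)·k_3 from xy + y^2 + 1 → x + 1
  leading term x: no divisor's leading term divides it; move x to the remainder.
  leading term 1: no divisor's leading term divides it; move 1 to the remainder.
  remainder x^2 + x + 1 ≠ 0; add k_4 = x^2 + x + 1 to the basis.

S(h_2,k_3): lcm = x^3y. S = x^3 + x^2y^2 + x^2y + xy^3 + xy + y^3 + y^2 + y.
  leading term x^3: subtract (1)·h_2 from x^3 + x^2y^2 + x^2y + xy^3 + xy + y^3 + y^2 + y → x^2y^2 + x^2y + x^2 + xy^3 + xy^2 + xy + x + y^3 + 1
  leading term x^2y^2: subtract (y)·h_1 from x^2y^2 + x^2y + x^2 + xy^3 + xy^2 + xy + x + y^3 + 1 → x^2y + x^2 + xy + x + y + 1
  leading term x^2y: subtract (1)·h_1 from x^2y + x^2 + xy + x + y + 1 → x^2 + xy^2 + x + y^2 + y
  leading term x^2: subtract (1)·k_4 from x^2 + xy^2 + x + y^2 + y → xy^2 + y^2 + y + 1
  leading term xy^2: subtract (y)·k_3 from xy^2 + y^2 + y + 1 → xy + y^3 + y^2 + y + 1
  leading term xy: subtract (1)·k_3 from xy + y^3 + y^2 + y + 1 → x + y^3 + y + 1
  leading term x: no divisor's leading term divides it; move x to the remainder.
  leading term y^3: no divisor's leading term divides it; move y^3 to the remainder.
  leading term y: no divisor's leading term divides it; move y to the remainder.
  leading term 1: no divisor's leading term divides it; move 1 to the remainder.
  remainder x + y^3 + y + 1 ≠ 0; add k_5 = x + y^3 + y + 1 to the basis.

S(h_1,k_5): lcm = x^2y. S = xy^4 + y^2 + 1.
  leading term xy^4: subtract (y^3)·k_3 from xy^4 + y^2 + 1 → xy^3 + y^5 + y^2 + 1
  leading term xy^3: subtract (y^2)·k_3 from xy^3 + y^5 + y^2 + 1 → xy^2 + y^5 + y^4 + y^2 + 1
  leading term xy^2: subtract (y)·k_3 from xy^2 + y^5 + y^4 + y^2 + 1 → xy + y^5 + y^4 + y^3 + y^2 + 1
  leading term xy: subtract (1)·k_3 from xy + y^5 + y^4 + y^3 + y^2 + 1 → x + y^5 + y^4 + y^3 + 1
  leading term x: subtract (1)·k_5 from x + y^5 + y^4 + y^3 + 1 → y^5 + y^4 + y
  leading term y^5: no divisor's leading term divides it; move y^5 to the remainder.
  leading term y^4: no divisor's leading term divides it; move y^4 to the remainder.
  leading term y: no divisor's leading term divides it; move y to the remainder.
  remainder y^5 + y^4 + y ≠ 0; add k_6 = y^5 + y^4 + y to the basis.

S(k_3,k_5): lcm = xy. S = x + y^4 + y.
  leading term x: subtract (1)·k_5 from x + y^4 + y → y^4 + y^3 + 1
  leading term y^4: no divisor's leading term divides it; move y^4 to the remainder.
  leading term y^3: no divisor's leading term divides it; move y^3 to the remainder.
  leading term 1: no divisor's leading term divides it; move 1 to the remainder.
  remainder y^4 + y^3 + 1 ≠ 0; add k_7 = y^4 + y^3 + 1 to the basis.

The other S-polynomials (S(h_1,k_4), S(h_2,k_4), S(k_3,k_4), S(h_2,k_5), S(k_4,k_5), S(h_1,k_6), S(h_2,k_6), S(k_3,k_6), S(k_4,k_6), S(k_5,k_6), S(h_1,k_7), S(h_2,k_7), S(k_3,k_7), S(k_4,k_7), S(k_5,k_7), S(k_6,k_7)) all reduce to 0 modulo the current basis, so we have a Gröbner basis.
Inter-reduce: drop elements whose leading term is divisible by another's, tail-reduce, and make monic.
Reduced Gröbner basis: {x + y^3 + y + 1, y^4 + y^3 + 1}.

These differ, so the ideals are not equal.

No, the ideals differ.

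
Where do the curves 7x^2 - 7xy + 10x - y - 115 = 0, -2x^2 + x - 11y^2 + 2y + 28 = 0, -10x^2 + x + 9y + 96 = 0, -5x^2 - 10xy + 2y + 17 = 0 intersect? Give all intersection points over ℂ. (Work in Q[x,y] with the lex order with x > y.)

{(3, -1)}

Compute a lex Gröbner basis by Buchberger's algorithm.
f_1 = 7x^2 - 7xy + 10x - y - 115, LT = x^2.
f_2 = -2x^2 + x - 11y^2 + 2y + 28, LT = x^2.
f_3 = -10x^2 + x + 9y + 96, LT = x^2.
f_4 = -5x^2 - 10xy + 2y + 17, LT = x^2.

S(f_1,f_2): lcm = x^2. S = -xy + 27/14x - 11/2y^2 + 6/7y - 17/7.
  reduce S modulo (f_1, f_2, f_3, f_4):
  remainder -xy + 27/14x - 11/2y^2 + 6/7y - 17/7 ≠ 0; add h_5 = -xy + 27/14x - 11/2y^2 + 6/7y - 17/7 to the basis.

S(f_1,f_3): lcm = x^2. S = -xy + 107/70x + 53/70y - 239/35.
  reduce S modulo (f_1, f_2, f_3, f_4, h_5):
  remainder -2/5x + 11/2y^2 - 1/10y - 22/5 ≠ 0; add h_6 = -2/5x + 11/2y^2 - 1/10y - 22/5 to the basis.

S(f_1,f_4): lcm = x^2. S = -3xy + 10/7x + 9/35y - 456/35.
  reduce S modulo (f_1, f_2, f_3, f_4, h_5, h_6):
  remainder -2431/56y^2 - 49/40y + 2953/70 ≠ 0; add h_7 = -2431/56y^2 - 49/40y + 2953/70 to the basis.

S(f_1,h_5): lcm = x^2y. S = 27/14x^2 - 13/2xy^2 + 16/7xy - 17/7x - 1/7y^2 - 115/7y.
  reduce S modulo (f_1, f_2, f_3, f_4, h_5, h_6, h_7):
  remainder 574031509/14464450y + 574031509/14464450 ≠ 0; add h_8 = 574031509/14464450y + 574031509/14464450 to the basis.

The other S-polynomials (S(f_2,f_3), S(f_2,f_4), S(f_3,f_4), S(f_2,h_5), S(f_3,h_5), S(f_4,h_5), S(f_1,h_6), S(f_2,h_6), S(f_3,h_6), S(f_4,h_6), S(h_5,h_6), S(f_1,h_7), S(f_2,h_7), S(f_3,h_7), S(f_4,h_7), S(h_5,h_7), S(h_6,h_7), S(f_1,h_8), S(f_2,h_8), S(f_3,h_8), S(f_4,h_8), S(h_5,h_8), S(h_6,h_8), S(h_7,h_8)) all reduce to 0 modulo the current basis, so we have a Gröbner basis.
Inter-reduce: drop elements whose leading term is divisible by another's, tail-reduce, and make monic.
Reduced Gröbner basis: {x - 3, y + 1}.

From the last basis element, y + 1 = 0, so y takes values in {-1}. Each choice, substituted upward through the basis, yields the corresponding point(s) of the solution set.
  y = -1: the earlier basis element becomes x - 3 = 0, giving x = 3 — point (3, -1).
Zero-dimensionality of the ideal guarantees finitely many solutions over ℂ.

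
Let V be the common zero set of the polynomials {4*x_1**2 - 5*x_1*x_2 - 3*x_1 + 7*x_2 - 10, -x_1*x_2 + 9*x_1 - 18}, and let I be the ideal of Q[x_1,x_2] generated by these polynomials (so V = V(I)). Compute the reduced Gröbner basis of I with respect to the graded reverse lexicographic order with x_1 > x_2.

The reduced Gröbner basis is the canonical form of the ideal for this ordering.

f_1 = 4*x_1**2 - 5*x_1*x_2 - 3*x_1 + 7*x_2 - 10, LT = x_1**2.
f_2 = -x_1*x_2 + 9*x_1 - 18, LT = x_1*x_2.

S(f_1,f_2): lcm = x_1**2*x_2. S = -5/4*x_1*x_2**2 + 9*x_1**2 - 3/4*x_1*x_2 + 7/4*x_2**2 - 18*x_1 - 5/2*x_2.
  leading term x_1*x_2**2: subtract (5/4*x_2)·f_2 from -5/4*x_1*x_2**2 + 9*x_1**2 - 3/4*x_1*x_2 + 7/4*x_2**2 - 18*x_1 - 5/2*x_2 → 9*x_1**2 - 12*x_1*x_2 + 7/4*x_2**2 - 18*x_1 + 20*x_2
  leading term x_1**2: subtract (9/4)·f_1 from 9*x_1**2 - 12*x_1*x_2 + 7/4*x_2**2 - 18*x_1 + 20*x_2 → -3/4*x_1*x_2 + 7/4*x_2**2 - 45/4*x_1 + 17/4*x_2 + 45/2
  leading term x_1*x_2: subtract (3/4)·f_2 from -3/4*x_1*x_2 + 7/4*x_2**2 - 45/4*x_1 + 17/4*x_2 + 45/2 → 7/4*x_2**2 - 18*x_1 + 17/4*x_2 + 36
  leading term x_2**2: no divisor's leading term divides it; move 7/4*x_2**2 to the remainder.
  leading term x_1: no divisor's leading term divides it; move -18*x_1 to the remainder.
  leading term x_2: no divisor's leading term divides it; move 17/4*x_2 to the remainder.
  leading term 1: no divisor's leading term divides it; move 36 to the remainder.
  remainder 7/4*x_2**2 - 18*x_1 + 17/4*x_2 + 36 ≠ 0; add g_3 = 7/4*x_2**2 - 18*x_1 + 17/4*x_2 + 36 to the basis.

S(f_1,g_3): leading monomials are coprime, so the S-polynomial reduces to 0 (Buchberger's first criterion).
S(f_2,g_3): lcm = x_1*x_2**2. S = 72/7*x_1**2 - 80/7*x_1*x_2 - 144/7*x_1 + 18*x_2.
  leading term x_1**2: subtract (18/7)·f_1 from 72/7*x_1**2 - 80/7*x_1*x_2 - 144/7*x_1 + 18*x_2 → 10/7*x_1*x_2 - 90/7*x_1 + 180/7
  leading term x_1*x_2: subtract (-10/7)·f_2 from 10/7*x_1*x_2 - 90/7*x_1 + 180/7 → 0
  remainder 0.

Every S-polynomial of the final basis reduces to 0, so we have a Gröbner basis.

G = {x_1**2 - 12*x_1 + 7/4*x_2 + 20, x_1*x_2 - 9*x_1 + 18, x_2**2 - 72/7*x_1 + 17/7*x_2 + 144/7}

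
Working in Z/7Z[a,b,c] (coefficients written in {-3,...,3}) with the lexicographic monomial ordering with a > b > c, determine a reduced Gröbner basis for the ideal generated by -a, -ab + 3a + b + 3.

G = {a, b + 3}

This is the nonlinear analogue of row-reducing a linear system.

f_1 = -a, LT = a.
f_2 = -ab + 3a + b + 3, LT = ab.

S(f_1,f_2): lcm = ab. S = 3a + b + 3.
  leading term a: subtract (-3)·f_1 from 3a + b + 3 → b + 3
  leading term b: no divisor's leading term divides it; move b to the remainder.
  leading term 1: no divisor's leading term divides it; move 3 to the remainder.
  remainder b + 3 ≠ 0; add g_3 = b + 3 to the basis.

S(f_1,g_3): leading monomials are coprime, so the S-polynomial reduces to 0 (Buchberger's first criterion).
S(f_2,g_3): lcm = ab. S = a - b - 3.
  leading term a: subtract (-1)·f_1 from a - b - 3 → -b - 3
  leading term b: subtract (-1)·g_3 from -b - 3 → 0
  remainder 0.

Every S-polynomial of the final basis reduces to 0, so we have a Gröbner basis.
Inter-reduce: drop elements whose leading term is divisible by another's, tail-reduce, and make monic.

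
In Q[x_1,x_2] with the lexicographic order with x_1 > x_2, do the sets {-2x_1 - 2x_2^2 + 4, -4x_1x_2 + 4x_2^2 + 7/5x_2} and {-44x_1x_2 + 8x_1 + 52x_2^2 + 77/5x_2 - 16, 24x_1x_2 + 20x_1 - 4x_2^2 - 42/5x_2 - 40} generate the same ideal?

Yes, the ideals are equal.

Two ideals are equal iff their reduced Gröbner bases coincide (the reduced basis is unique for a fixed ordering).
Buchberger on the first generating set:
f_1 = -2x_1 - 2x_2^2 + 4, LT = x_1.
f_2 = -4x_1x_2 + 4x_2^2 + 7/5x_2, LT = x_1x_2.

S(f_1,f_2): lcm = x_1x_2. S = x_2^3 + x_2^2 - 33/20x_2.
  leading term x_2^3: no divisor's leading term divides it; move x_2^3 to the remainder.
  leading term x_2^2: no divisor's leading term divides it; move x_2^2 to the remainder.
  leading term x_2: no divisor's leading term divides it; move -33/20x_2 to the remainder.
  remainder x_2^3 + x_2^2 - 33/20x_2 ≠ 0; add g_3 = x_2^3 + x_2^2 - 33/20x_2 to the basis.

The other S-polynomials (S(f_1,g_3), S(f_2,g_3)) all reduce to 0 modulo the current basis, so we have a Gröbner basis.
Inter-reduce: drop elements whose leading term is divisible by another's, tail-reduce, and make monic.
Reduced Gröbner basis: {x_1 + x_2^2 - 2, x_2^3 + x_2^2 - 33/20x_2}.

Buchberger on the second generating set:
h_1 = -44x_1x_2 + 8x_1 + 52x_2^2 + 77/5x_2 - 16, LT = x_1x_2.
h_2 = 24x_1x_2 + 20x_1 - 4x_2^2 - 42/5x_2 - 40, LT = x_1x_2.

S(h_1,h_2): lcm = x_1x_2. S = -67/66x_1 - 67/66x_2^2 + 67/33.
  leading term x_1: no divisor's leading term divides it; move -67/66x_1 to the remainder.
  leading term x_2^2: no divisor's leading term divides it; move -67/66x_2^2 to the remainder.
  leading term 1: no divisor's leading term divides it; move 67/33 to the remainder.
  remainder -67/66x_1 - 67/66x_2^2 + 67/33 ≠ 0; add k_3 = -67/66x_1 - 67/66x_2^2 + 67/33 to the basis.

S(h_1,k_3): lcm = x_1x_2. S = -2/11x_1 - x_2^3 - 13/11x_2^2 + 33/20x_2 + 4/11.
  leading term x_1: subtract (12/67)·k_3 from -2/11x_1 - x_2^3 - 13/11x_2^2 + 33/20x_2 + 4/11 → -x_2^3 - x_2^2 + 33/20x_2
  leading term x_2^3: no divisor's leading term divides it; move -x_2^3 to the remainder.
  leading term x_2^2: no divisor's leading term divides it; move -x_2^2 to the remainder.
  leading term x_2: no divisor's leading term divides it; move 33/20x_2 to the remainder.
  remainder -x_2^3 - x_2^2 + 33/20x_2 ≠ 0; add k_4 = -x_2^3 - x_2^2 + 33/20x_2 to the basis.

The other S-polynomials (S(h_2,k_3), S(h_1,k_4), S(h_2,k_4), S(k_3,k_4)) all reduce to 0 modulo the current basis, so we have a Gröbner basis.
Inter-reduce: drop elements whose leading term is divisible by another's, tail-reduce, and make monic.
Reduced Gröbner basis: {x_1 + x_2^2 - 2, x_2^3 + x_2^2 - 33/20x_2}.

These coincide, so the ideals are equal.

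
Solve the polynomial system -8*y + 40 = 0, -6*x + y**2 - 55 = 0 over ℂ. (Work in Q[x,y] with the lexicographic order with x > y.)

{(-5, 5)}

Compute a lex Gröbner basis by Buchberger's algorithm.
f_1 = -8*y + 40, LT = y.
f_2 = -6*x + y**2 - 55, LT = x.

The S-polynomials (S(f_1,f_2)) all reduce to 0 modulo the current basis, so we have a Gröbner basis.
Inter-reduce: drop elements whose leading term is divisible by another's, tail-reduce, and make monic.
Reduced Gröbner basis: {x + 5, y - 5}.

A lex Gröbner basis eliminates variables successively. Here y - 5 depends only on y, with roots {5}; lifting each root through the earlier basis elements recovers the full solutions.
  y = 5: the earlier basis element becomes x + 5 = 0, giving x = -5 — point (-5, 5).
Each listed point satisfies every original equation (direct substitution).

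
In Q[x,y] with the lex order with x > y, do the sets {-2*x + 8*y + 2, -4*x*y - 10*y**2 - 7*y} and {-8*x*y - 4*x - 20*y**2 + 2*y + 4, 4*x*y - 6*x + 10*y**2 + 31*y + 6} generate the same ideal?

Yes, the ideals are equal.

Equality of ideals is decidable: compute both reduced Gröbner bases (unique for the ordering) and check whether they agree.
Buchberger on the first generating set:
f_1 = -2*x + 8*y + 2, LT = x.
f_2 = -4*x*y - 10*y**2 - 7*y, LT = x*y.

S(f_1,f_2): lcm = x*y. S = -13/2*y**2 - 11/4*y.
  leading term y**2: no divisor's leading term divides it; move -13/2*y**2 to the remainder.
  leading term y: no divisor's leading term divides it; move -11/4*y to the remainder.
  remainder -13/2*y**2 - 11/4*y ≠ 0; add g_3 = -13/2*y**2 - 11/4*y to the basis.

The other S-polynomials (S(f_1,g_3), S(f_2,g_3)) all reduce to 0 modulo the current basis, so we have a Gröbner basis.
Inter-reduce: drop elements whose leading term is divisible by another's, tail-reduce, and make monic.
Reduced Gröbner basis: {x - 4*y - 1, y**2 + 11/26*y}.

Buchberger on the second generating set:
h_1 = -8*x*y - 4*x - 20*y**2 + 2*y + 4, LT = x*y.
h_2 = 4*x*y - 6*x + 10*y**2 + 31*y + 6, LT = x*y.

S(h_1,h_2): lcm = x*y. S = 2*x - 8*y - 2.
  leading term x: no divisor's leading term divides it; move 2*x to the remainder.
  leading term y: no divisor's leading term divides it; move -8*y to the remainder.
  leading term 1: no divisor's leading term divides it; move -2 to the remainder.
  remainder 2*x - 8*y - 2 ≠ 0; add k_3 = 2*x - 8*y - 2 to the basis.

S(h_1,k_3): lcm = x*y. S = 1/2*x + 13/2*y**2 + 3/4*y - 1/2.
  leading term x: subtract (1/4)·k_3 from 1/2*x + 13/2*y**2 + 3/4*y - 1/2 → 13/2*y**2 + 11/4*y
  leading term y**2: no divisor's leading term divides it; move 13/2*y**2 to the remainder.
  leading term y: no divisor's leading term divides it; move 11/4*y to the remainder.
  remainder 13/2*y**2 + 11/4*y ≠ 0; add k_4 = 13/2*y**2 + 11/4*y to the basis.

The other S-polynomials (S(h_2,k_3), S(h_1,k_4), S(h_2,k_4), S(k_3,k_4)) all reduce to 0 modulo the current basis, so we have a Gröbner basis.
Inter-reduce: drop elements whose leading term is divisible by another's, tail-reduce, and make monic.
Reduced Gröbner basis: {x - 4*y - 1, y**2 + 11/26*y}.

Same reduced basis, so the two generating sets span the same ideal.
The choice of monomial ordering does not affect the verdict — as long as both bases are computed under the same ordering, their equality decides ideal equality.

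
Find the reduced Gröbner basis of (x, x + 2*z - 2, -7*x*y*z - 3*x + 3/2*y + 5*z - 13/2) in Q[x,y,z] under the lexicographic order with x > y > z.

G = {x, y - 1, z - 1}

Buchberger's algorithm terminates because the ascending chain of leading-term ideals stabilizes.

f_1 = x, LT = x.
f_2 = x + 2*z - 2, LT = x.
f_3 = -7*x*y*z - 3*x + 3/2*y + 5*z - 13/2, LT = x*y*z.

S(f_1,f_2): lcm = x. S = -2*z + 2.
  reduce S modulo (f_1, f_2, f_3):
  remainder -2*z + 2 ≠ 0; add g_4 = -2*z + 2 to the basis.

S(f_1,f_3): lcm = x*y*z. S = -3/7*x + 3/14*y + 5/7*z - 13/14.
  reduce S modulo (f_1, f_2, f_3, g_4):
  remainder 3/14*y - 3/14 ≠ 0; add g_5 = 3/14*y - 3/14 to the basis.

The other S-polynomials (S(f_2,f_3), S(f_1,g_4), S(f_2,g_4), S(f_3,g_4), S(f_1,g_5), S(f_2,g_5), S(f_3,g_5), S(g_4,g_5)) all reduce to 0 modulo the current basis, so we have a Gröbner basis.
Inter-reduce: drop elements whose leading term is divisible by another's, tail-reduce, and make monic.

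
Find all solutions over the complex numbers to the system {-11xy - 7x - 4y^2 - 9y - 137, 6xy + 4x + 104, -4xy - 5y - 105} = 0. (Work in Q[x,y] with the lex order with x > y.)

Compute a lex Gröbner basis by Buchberger's algorithm.
f_1 = -11xy - 7x - 4y^2 - 9y - 137, LT = xy.
f_2 = 6xy + 4x + 104, LT = xy.
f_3 = -4xy - 5y - 105, LT = xy.

S(f_1,f_2): lcm = xy. S = -1/33x + 4/11y^2 + 9/11y - 161/33.
  reduce S modulo (f_1, f_2, f_3):
  remainder -1/33x + 4/11y^2 + 9/11y - 161/33 ≠ 0; add h_4 = -1/33x + 4/11y^2 + 9/11y - 161/33 to the basis.

S(f_1,f_3): lcm = xy. S = 7/11x + 4/11y^2 - 19/44y - 607/44.
  reduce S modulo (f_1, f_2, f_3, h_4):
  remainder 8y^2 + 67/4y - 465/4 ≠ 0; add h_5 = 8y^2 + 67/4y - 465/4 to the basis.

S(f_1,h_4): lcm = xy. S = 7/11x + 12y^3 + 301/11y^2 - 1762/11y + 137/11.
  reduce S modulo (f_1, f_2, f_3, h_4, h_5):
  remainder 2739/256y + 13695/256 ≠ 0; add h_6 = 2739/256y + 13695/256 to the basis.

The other S-polynomials (S(f_2,f_3), S(f_2,h_4), S(f_3,h_4), S(f_1,h_5), S(f_2,h_5), S(f_3,h_5), S(h_4,h_5), S(f_1,h_6), S(f_2,h_6), S(f_3,h_6), S(h_4,h_6), S(h_5,h_6)) all reduce to 0 modulo the current basis, so we have a Gröbner basis.
Inter-reduce: drop elements whose leading term is divisible by another's, tail-reduce, and make monic.
Reduced Gröbner basis: {x - 4, y + 5}.

Since the basis is lex-ordered, y + 5 is univariate in y. Its roots are {-5}. Back-substituting each root into the other basis elements fixes the other coordinates.
  y = -5: the earlier basis element becomes x - 4 = 0, giving x = 4 — point (4, -5).

{(4, -5)}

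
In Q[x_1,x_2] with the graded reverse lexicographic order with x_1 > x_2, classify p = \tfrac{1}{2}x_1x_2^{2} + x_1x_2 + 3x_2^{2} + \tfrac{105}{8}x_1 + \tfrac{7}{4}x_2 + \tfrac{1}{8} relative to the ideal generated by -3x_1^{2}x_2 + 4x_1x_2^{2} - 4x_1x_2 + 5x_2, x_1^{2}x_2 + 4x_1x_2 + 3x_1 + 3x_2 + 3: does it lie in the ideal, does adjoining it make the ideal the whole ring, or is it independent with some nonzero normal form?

Adjoining \tfrac{1}{2}x_1x_2^{2} + x_1x_2 + 3x_2^{2} + \tfrac{105}{8}x_1 + \tfrac{7}{4}x_2 + \tfrac{1}{8} makes the ideal the whole ring: the system is inconsistent.

First compute the reduced Gröbner basis of I by Buchberger's algorithm.
f_1 = -3x_1^{2}x_2 + 4x_1x_2^{2} - 4x_1x_2 + 5x_2, LT = x_1^{2}x_2.
f_2 = x_1^{2}x_2 + 4x_1x_2 + 3x_1 + 3x_2 + 3, LT = x_1^{2}x_2.

S(f_1,f_2): lcm = x_1^{2}x_2. S = -\tfrac{4}{3}x_1x_2^{2} - \tfrac{8}{3}x_1x_2 - 3x_1 - \tfrac{14}{3}x_2 - 3.
  reduce S modulo (f_1, f_2):
  remainder -\tfrac{4}{3}x_1x_2^{2} - \tfrac{8}{3}x_1x_2 - 3x_1 - \tfrac{14}{3}x_2 - 3 ≠ 0; add h_3 = -\tfrac{4}{3}x_1x_2^{2} - \tfrac{8}{3}x_1x_2 - 3x_1 - \tfrac{14}{3}x_2 - 3 to the basis.

S(f_1,h_3): lcm = x_1^{2}x_2^{2}. S = -\tfrac{4}{3}x_1x_2^{3} - 2x_1^{2}x_2 + \tfrac{4}{3}x_1x_2^{2} - \tfrac{9}{4}x_1^{2} - \tfrac{7}{2}x_1x_2 - \tfrac{5}{3}x_2^{2} - \tfrac{9}{4}x_1.
  reduce S modulo (f_1, f_2, h_3):
  remainder -\tfrac{9}{4}x_1^{2} - \tfrac{1}{2}x_1x_2 + 3x_2^{2} - \tfrac{21}{4}x_1 - 5x_2 - 3 ≠ 0; add h_4 = -\tfrac{9}{4}x_1^{2} - \tfrac{1}{2}x_1x_2 + 3x_2^{2} - \tfrac{21}{4}x_1 - 5x_2 - 3 to the basis.

S(f_1,h_4): lcm = x_1^{2}x_2. S = -\tfrac{14}{9}x_1x_2^{2} + \tfrac{4}{3}x_2^{3} - x_1x_2 - \tfrac{20}{9}x_2^{2} - 3x_2.
  reduce S modulo (f_1, f_2, h_3, h_4):
  remainder \tfrac{4}{3}x_2^{3} + \tfrac{19}{9}x_1x_2 - \tfrac{20}{9}x_2^{2} + \tfrac{7}{2}x_1 + \tfrac{22}{9}x_2 + \tfrac{7}{2} ≠ 0; add h_5 = \tfrac{4}{3}x_2^{3} + \tfrac{19}{9}x_1x_2 - \tfrac{20}{9}x_2^{2} + \tfrac{7}{2}x_1 + \tfrac{22}{9}x_2 + \tfrac{7}{2} to the basis.

The other S-polynomials (S(f_2,h_3), S(f_2,h_4), S(h_3,h_4), S(f_1,h_5), S(f_2,h_5), S(h_3,h_5), S(h_4,h_5)) all reduce to 0 modulo the current basis, so we have a Gröbner basis.
Inter-reduce: drop elements whose leading term is divisible by another's, tail-reduce, and make monic.
Reduced Gröbner basis: {x_1x_2^{2} + 2x_1x_2 + \tfrac{9}{4}x_1 + \tfrac{7}{2}x_2 + \tfrac{9}{4}, x_2^{3} + \tfrac{19}{12}x_1x_2 - \tfrac{5}{3}x_2^{2} + \tfrac{21}{8}x_1 + \tfrac{11}{6}x_2 + \tfrac{21}{8}, x_1^{2} + \tfrac{2}{9}x_1x_2 - \tfrac{4}{3}x_2^{2} + \tfrac{7}{3}x_1 + \tfrac{20}{9}x_2 + \tfrac{4}{3}}.
Label its elements g_1 = x_1x_2^{2} + 2x_1x_2 + \tfrac{9}{4}x_1 + \tfrac{7}{2}x_2 + \tfrac{9}{4}, g_2 = x_2^{3} + \tfrac{19}{12}x_1x_2 - \tfrac{5}{3}x_2^{2} + \tfrac{21}{8}x_1 + \tfrac{11}{6}x_2 + \tfrac{21}{8}, g_3 = x_1^{2} + \tfrac{2}{9}x_1x_2 - \tfrac{4}{3}x_2^{2} + \tfrac{7}{3}x_1 + \tfrac{20}{9}x_2 + \tfrac{4}{3}.

Reduce p = \tfrac{1}{2}x_1x_2^{2} + x_1x_2 + 3x_2^{2} + \tfrac{105}{8}x_1 + \tfrac{7}{4}x_2 + \tfrac{1}{8} modulo G:
  leading term x_1x_2^{2}: subtract (\tfrac{1}{2})·g_1 from \tfrac{1}{2}x_1x_2^{2} + x_1x_2 + 3x_2^{2} + \tfrac{105}{8}x_1 + \tfrac{7}{4}x_2 + \tfrac{1}{8} → 3x_2^{2} + 12x_1 - 1
  leading term x_2^{2}: no divisor's leading term divides it; move 3x_2^{2} to the remainder.
  leading term x_1: no divisor's leading term divides it; move 12x_1 to the remainder.
  leading term 1: no divisor's leading term divides it; move -1 to the remainder.
  normal form = 3x_2^{2} + 12x_1 - 1.
The normal form is nonzero, so p ∉ I. Since p minus its normal form lies in I, I + (p) = I + (r) where r = 3x_2^{2} + 12x_1 - 1; decide whether this ideal is the whole ring.
Run Buchberger on G together with r (pairs among the g_i already reduce to 0 since G is a Gröbner basis):
g_1 = x_1x_2^{2} + 2x_1x_2 + \tfrac{9}{4}x_1 + \tfrac{7}{2}x_2 + \tfrac{9}{4}, LT = x_1x_2^{2}.
g_2 = x_2^{3} + \tfrac{19}{12}x_1x_2 - \tfrac{5}{3}x_2^{2} + \tfrac{21}{8}x_1 + \tfrac{11}{6}x_2 + \tfrac{21}{8}, LT = x_2^{3}.
g_3 = x_1^{2} + \tfrac{2}{9}x_1x_2 - \tfrac{4}{3}x_2^{2} + \tfrac{7}{3}x_1 + \tfrac{20}{9}x_2 + \tfrac{4}{3}, LT = x_1^{2}.
r = 3x_2^{2} + 12x_1 - 1, LT = x_2^{2}.

S(g_1,r): lcm = x_1x_2^{2}. S = -4x_1^{2} + 2x_1x_2 + \tfrac{31}{12}x_1 + \tfrac{7}{2}x_2 + \tfrac{9}{4}.
  reduce S modulo (g_1, g_2, g_3, r):
  remainder \tfrac{26}{9}x_1x_2 + \tfrac{133}{4}x_1 + \tfrac{223}{18}x_2 + \tfrac{209}{36} ≠ 0; add m_5 = \tfrac{26}{9}x_1x_2 + \tfrac{133}{4}x_1 + \tfrac{223}{18}x_2 + \tfrac{209}{36} to the basis.

S(g_2,r): lcm = x_2^{3}. S = -\tfrac{29}{12}x_1x_2 - \tfrac{5}{3}x_2^{2} + \tfrac{21}{8}x_1 + \tfrac{13}{6}x_2 + \tfrac{21}{8}.
  reduce S modulo (g_1, g_2, g_3, r, m_5):
  remainder \tfrac{46309}{1248}x_1 + \tfrac{7819}{624}x_2 + \tfrac{25931}{3744} ≠ 0; add m_6 = \tfrac{46309}{1248}x_1 + \tfrac{7819}{624}x_2 + \tfrac{25931}{3744} to the basis.

S(g_1,m_5): lcm = x_1x_2^{2}. S = -\tfrac{989}{104}x_1x_2 - \tfrac{223}{52}x_2^{2} + \tfrac{9}{4}x_1 + \tfrac{155}{104}x_2 + \tfrac{9}{4}.
  reduce S modulo (g_1, g_2, g_3, r, m_5, m_6):
  remainder -\tfrac{2988633}{2408068}x_2 - \tfrac{190794}{46309} ≠ 0; add m_7 = -\tfrac{2988633}{2408068}x_2 - \tfrac{190794}{46309} to the basis.

S(g_2,m_5): lcm = x_1x_2^{3}. S = \tfrac{19}{12}x_1^{2}x_2 - \tfrac{4111}{312}x_1x_2^{2} - \tfrac{223}{52}x_2^{3} + \tfrac{21}{8}x_1^{2} + \tfrac{11}{6}x_1x_2 - \tfrac{209}{104}x_2^{2} + \tfrac{21}{8}x_1.
  reduce S modulo (g_1, g_2, g_3, r, m_5, m_6, m_7):
  remainder -\tfrac{60730100}{2988633} ≠ 0; add m_8 = -\tfrac{60730100}{2988633} to the basis.

The other S-polynomials (S(g_1,g_2), S(g_1,g_3), S(g_2,g_3), S(g_3,r), S(g_3,m_5), S(r,m_5), S(g_1,m_6), S(g_2,m_6), S(g_3,m_6), S(r,m_6), S(m_5,m_6), S(g_1,m_7), S(g_2,m_7), S(g_3,m_7), S(r,m_7), S(m_5,m_7), S(m_6,m_7), S(g_1,m_8), S(g_2,m_8), S(g_3,m_8), S(r,m_8), S(m_5,m_8), S(m_6,m_8), S(m_7,m_8)) all reduce to 0 modulo the current basis, so we have a Gröbner basis.
Inter-reduce: drop elements whose leading term is divisible by another's, tail-reduce, and make monic.
Reduced Gröbner basis: {1}.
The reduced Gröbner basis of I + (p) is {1}: the ideal is the whole ring, so the enlarged system has no common solution — adjoining p is inconsistent.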